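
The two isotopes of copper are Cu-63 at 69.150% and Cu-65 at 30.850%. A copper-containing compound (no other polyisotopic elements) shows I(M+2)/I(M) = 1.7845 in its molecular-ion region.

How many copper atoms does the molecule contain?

4

The M+2/M ratio from n Cu atoms is n · q/p = n · 0.30850/0.69150.
n = 1.7845 × 0.69150/0.30850 = 4.00 ≈ 4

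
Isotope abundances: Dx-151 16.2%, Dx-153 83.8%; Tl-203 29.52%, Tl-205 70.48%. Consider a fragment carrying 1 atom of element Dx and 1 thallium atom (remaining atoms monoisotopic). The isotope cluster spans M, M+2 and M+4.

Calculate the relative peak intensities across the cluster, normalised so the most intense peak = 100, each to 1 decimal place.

Element Dx pattern (n=1): 0.1620 : 0.8380
Thallium pattern (n=1): 0.2952 : 0.7048
Convolve the two distributions (both contribute in 2-u steps):
  M: 0.1620×0.2952 = 0.047822
  M+2: 0.1620×0.7048 + 0.8380×0.2952 = 0.361555
  M+4: 0.8380×0.7048 = 0.590622
Scale to base peak (0.590622) = 100: 8.1 : 61.2 : 100.0

8.1 : 61.2 : 100.0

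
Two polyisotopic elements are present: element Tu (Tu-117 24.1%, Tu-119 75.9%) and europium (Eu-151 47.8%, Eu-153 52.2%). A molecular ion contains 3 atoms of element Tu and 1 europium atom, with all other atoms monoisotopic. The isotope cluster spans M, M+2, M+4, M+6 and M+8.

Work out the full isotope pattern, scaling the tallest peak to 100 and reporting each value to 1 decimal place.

Element Tu pattern (n=3): 0.01399752 : 0.13225044 : 0.41650656 : 0.43724548
Europium pattern (n=1): 0.4780 : 0.5220
Convolve the two distributions (both contribute in 2-u steps):
  M: 0.01399752×0.4780 = 0.006691
  M+2: 0.01399752×0.5220 + 0.13225044×0.4780 = 0.070522
  M+4: 0.13225044×0.5220 + 0.41650656×0.4780 = 0.268125
  M+6: 0.41650656×0.5220 + 0.43724548×0.4780 = 0.426420
  M+8: 0.43724548×0.5220 = 0.228242
Scale to base peak (0.426420) = 100: 1.6 : 16.5 : 62.9 : 100.0 : 53.5

1.6 : 16.5 : 62.9 : 100.0 : 53.5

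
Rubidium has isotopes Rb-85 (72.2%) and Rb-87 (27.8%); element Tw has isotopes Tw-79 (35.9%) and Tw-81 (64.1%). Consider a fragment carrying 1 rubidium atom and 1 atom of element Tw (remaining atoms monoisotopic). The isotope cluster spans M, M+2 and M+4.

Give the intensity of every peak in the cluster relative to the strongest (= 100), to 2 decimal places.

Rubidium pattern (n=1): 0.7220 : 0.2780
Element Tw pattern (n=1): 0.3590 : 0.6410
Convolve the two distributions (both contribute in 2-u steps):
  M: 0.7220×0.3590 = 0.259198
  M+2: 0.7220×0.6410 + 0.2780×0.3590 = 0.562604
  M+4: 0.2780×0.6410 = 0.178198
Scale to base peak (0.562604) = 100: 46.07 : 100.00 : 31.67

46.07 : 100.00 : 31.67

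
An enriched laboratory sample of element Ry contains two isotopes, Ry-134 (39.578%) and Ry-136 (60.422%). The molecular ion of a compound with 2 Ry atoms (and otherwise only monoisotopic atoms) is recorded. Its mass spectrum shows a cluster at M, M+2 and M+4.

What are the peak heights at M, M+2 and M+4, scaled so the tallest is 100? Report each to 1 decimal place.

The 2 Ry atoms are independent, so intensities follow the terms of (0.39578 + 0.60422)^2.
P(M) = 0.39578^2 = 0.156642
P(M+2) = 2 × 0.39578^1 × 0.60422^1 = 0.478276
P(M+4) = 0.60422^2 = 0.365082
The M+2 peak is largest (0.478276); scaling to 100 gives 32.8 : 100.0 : 76.3.

32.8 : 100.0 : 76.3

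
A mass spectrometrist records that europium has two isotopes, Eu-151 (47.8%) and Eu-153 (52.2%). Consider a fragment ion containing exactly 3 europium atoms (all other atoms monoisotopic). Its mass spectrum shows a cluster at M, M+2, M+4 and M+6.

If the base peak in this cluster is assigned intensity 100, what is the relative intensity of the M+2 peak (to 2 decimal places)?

Binomial terms of (0.478 + 0.522)^3: M 0.1092, M+2 0.3578, M+4 0.3907, M+6 0.1422 → M+4 is the base peak.
P(M+4) = C(3,2) × 0.478^1 × 0.522^2 = 3 × 0.4780 × 0.272484 = 0.390742 (base)
P(M+2) = C(3,1) × 0.478^2 × 0.522^1 = 3 × 0.228484 × 0.5220 = 0.357806
Relative intensity = 0.357806 / 0.390742 × 100 = 91.57

91.57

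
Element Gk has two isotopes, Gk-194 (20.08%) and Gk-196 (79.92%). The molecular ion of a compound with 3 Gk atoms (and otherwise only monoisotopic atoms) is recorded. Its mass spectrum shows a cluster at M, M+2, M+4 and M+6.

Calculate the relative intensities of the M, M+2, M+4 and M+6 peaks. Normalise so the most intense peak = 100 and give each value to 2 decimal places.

1.59 : 18.94 : 75.38 : 100.00

The 3 Gk atoms are independent, so intensities follow the terms of (0.2008 + 0.7992)^3.
P(M) = 0.2008^3 = 0.008096
P(M+2) = 3 × 0.2008^2 × 0.7992^1 = 0.096673
P(M+4) = 3 × 0.2008^1 × 0.7992^2 = 0.384765
P(M+6) = 0.7992^3 = 0.510466
The M+6 peak is largest (0.510466); scaling to 100 gives 1.59 : 18.94 : 75.38 : 100.00.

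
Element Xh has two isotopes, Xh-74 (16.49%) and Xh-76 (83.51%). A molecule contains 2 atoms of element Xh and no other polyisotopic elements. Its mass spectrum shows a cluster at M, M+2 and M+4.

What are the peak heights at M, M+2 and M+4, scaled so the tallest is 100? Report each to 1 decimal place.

3.9 : 39.5 : 100.0

Each Xh atom is independently Xh-74 (p = 0.1649) or Xh-76 (q = 0.8351); the cluster is the binomial expansion (p + q)^2.
P(M) = 0.1649^2 = 0.027192
P(M+2) = 2 × 0.1649^1 × 0.8351^1 = 0.275416
P(M+4) = 0.8351^2 = 0.697392
The M+4 peak is largest (0.697392); scaling to 100 gives 3.9 : 39.5 : 100.0.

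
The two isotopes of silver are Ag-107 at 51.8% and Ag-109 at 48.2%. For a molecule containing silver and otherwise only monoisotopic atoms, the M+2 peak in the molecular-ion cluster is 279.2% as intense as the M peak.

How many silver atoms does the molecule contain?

3

With n Ag atoms, P(M+2)/P(M) = C(n,1)·p^(n−1)q / p^n = n·q/p = n · 0.482/0.518.
n = 2.792 × 0.518/0.482 = 3.00 ≈ 3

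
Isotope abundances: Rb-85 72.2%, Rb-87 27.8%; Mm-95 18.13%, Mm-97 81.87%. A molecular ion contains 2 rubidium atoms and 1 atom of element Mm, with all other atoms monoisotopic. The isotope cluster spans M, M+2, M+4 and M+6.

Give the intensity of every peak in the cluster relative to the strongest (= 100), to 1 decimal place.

18.9 : 100.0 : 68.6 : 12.7

Rubidium pattern (n=2): 0.521284 : 0.401432 : 0.077284
Element Mm pattern (n=1): 0.1813 : 0.8187
Convolve the two distributions (both contribute in 2-u steps):
  M: 0.521284×0.1813 = 0.094509
  M+2: 0.521284×0.8187 + 0.401432×0.1813 = 0.499555
  M+4: 0.401432×0.8187 + 0.077284×0.1813 = 0.342664
  M+6: 0.077284×0.8187 = 0.063272
Scale to base peak (0.499555) = 100: 18.9 : 100.0 : 68.6 : 12.7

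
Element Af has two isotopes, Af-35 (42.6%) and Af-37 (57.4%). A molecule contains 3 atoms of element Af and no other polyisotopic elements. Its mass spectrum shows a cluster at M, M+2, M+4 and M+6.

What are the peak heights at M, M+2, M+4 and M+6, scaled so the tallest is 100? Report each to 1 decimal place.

Expanding (0.426 + 0.574)^3:
P(M) = 0.426^3 = 0.077309
P(M+2) = 3 × 0.426^2 × 0.574^1 = 0.312502
P(M+4) = 3 × 0.426^1 × 0.574^2 = 0.421070
P(M+6) = 0.574^3 = 0.189119
The M+4 peak is largest (0.421070); scaling to 100 gives 18.4 : 74.2 : 100.0 : 44.9.

18.4 : 74.2 : 100.0 : 44.9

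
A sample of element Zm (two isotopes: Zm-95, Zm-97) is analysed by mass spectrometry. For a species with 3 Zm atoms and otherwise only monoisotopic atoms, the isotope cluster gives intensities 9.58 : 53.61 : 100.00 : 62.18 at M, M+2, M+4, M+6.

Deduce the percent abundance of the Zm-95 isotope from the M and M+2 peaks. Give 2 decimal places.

Write p for the Zm-95 fraction. I(M+2)/I(M) = [C(3,1)·p^2·(1−p)] / p^3 = 3·(1−p)/p = 53.61/9.58 = 5.5960
(1−p)/p = 5.5960/3 = 1.8653  ⇒  p = 1/(1 + 1.8653) = 0.3490
Zm-95: 34.90%, Zm-97: 65.10%.

34.90%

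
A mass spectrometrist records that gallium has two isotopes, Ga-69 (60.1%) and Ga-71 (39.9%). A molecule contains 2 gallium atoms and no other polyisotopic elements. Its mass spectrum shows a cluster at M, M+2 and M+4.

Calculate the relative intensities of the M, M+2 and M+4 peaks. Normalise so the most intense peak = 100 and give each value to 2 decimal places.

75.31 : 100.00 : 33.19

Each Ga atom is independently Ga-69 (p = 0.601) or Ga-71 (q = 0.399); the cluster is the binomial expansion (p + q)^2.
P(M) = 0.601^2 = 0.361201
P(M+2) = 2 × 0.601^1 × 0.399^1 = 0.479598
P(M+4) = 0.399^2 = 0.159201
The M+2 peak is largest (0.479598); scaling to 100 gives 75.31 : 100.00 : 33.19.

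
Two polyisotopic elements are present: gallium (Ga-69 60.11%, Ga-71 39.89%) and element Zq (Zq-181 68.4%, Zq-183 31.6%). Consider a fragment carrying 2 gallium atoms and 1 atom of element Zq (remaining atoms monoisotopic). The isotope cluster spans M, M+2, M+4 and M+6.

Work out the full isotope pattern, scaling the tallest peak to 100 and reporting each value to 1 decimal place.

Gallium pattern (n=2): 0.36132121 : 0.47955758 : 0.15912121
Element Zq pattern (n=1): 0.6840 : 0.3160
Convolve the two distributions (both contribute in 2-u steps):
  M: 0.36132121×0.6840 = 0.247144
  M+2: 0.36132121×0.3160 + 0.47955758×0.6840 = 0.442195
  M+4: 0.47955758×0.3160 + 0.15912121×0.6840 = 0.260379
  M+6: 0.15912121×0.3160 = 0.050282
Scale to base peak (0.442195) = 100: 55.9 : 100.0 : 58.9 : 11.4

55.9 : 100.0 : 58.9 : 11.4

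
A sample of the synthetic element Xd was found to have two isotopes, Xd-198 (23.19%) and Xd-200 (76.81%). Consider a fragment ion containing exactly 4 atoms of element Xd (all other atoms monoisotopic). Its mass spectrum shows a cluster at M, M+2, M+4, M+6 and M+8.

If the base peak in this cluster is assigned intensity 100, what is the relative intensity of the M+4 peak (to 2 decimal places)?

45.29

Binomial terms of (0.2319 + 0.7681)^4: M 0.0029, M+2 0.0383, M+4 0.1904, M+6 0.4204, M+8 0.3481 → M+6 is the base peak.
P(M+6) = C(4,3) × 0.2319^1 × 0.7681^3 = 4 × 0.2319 × 0.4531618 = 0.420353 (base)
P(M+4) = C(4,2) × 0.2319^2 × 0.7681^2 = 6 × 0.05377761 × 0.58997761 = 0.190366
Relative intensity = 0.190366 / 0.420353 × 100 = 45.29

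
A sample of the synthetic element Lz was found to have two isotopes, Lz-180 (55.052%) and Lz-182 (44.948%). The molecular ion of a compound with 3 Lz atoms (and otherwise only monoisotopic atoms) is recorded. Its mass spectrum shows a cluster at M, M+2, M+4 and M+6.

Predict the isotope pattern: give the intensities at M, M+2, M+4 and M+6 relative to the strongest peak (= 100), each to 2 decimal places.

Each Lz atom is independently Lz-180 (p = 0.55052) or Lz-182 (q = 0.44948); the cluster is the binomial expansion (p + q)^3.
P(M) = 0.55052^3 = 0.166847
P(M+2) = 3 × 0.55052^2 × 0.44948^1 = 0.408675
P(M+4) = 3 × 0.55052^1 × 0.44948^2 = 0.333668
P(M+6) = 0.44948^3 = 0.090809
The M+2 peak is largest (0.408675); scaling to 100 gives 40.83 : 100.00 : 81.65 : 22.22.

40.83 : 100.00 : 81.65 : 22.22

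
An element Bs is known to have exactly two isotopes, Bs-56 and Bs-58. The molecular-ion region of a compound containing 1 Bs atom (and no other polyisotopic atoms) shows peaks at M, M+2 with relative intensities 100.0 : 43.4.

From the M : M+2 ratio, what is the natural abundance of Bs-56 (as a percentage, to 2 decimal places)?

69.74%

If p is the fraction of Bs that is Bs-56, then I(M+2)/I(M) = [C(1,1)·p^0·(1−p)] / p^1 = 1·(1−p)/p = 43.4/100.0 = 0.4340
(1−p)/p = 0.4340/1 = 0.4340  ⇒  p = 1/(1 + 0.4340) = 0.6974
Bs-56: 69.74%, Bs-58: 30.26%.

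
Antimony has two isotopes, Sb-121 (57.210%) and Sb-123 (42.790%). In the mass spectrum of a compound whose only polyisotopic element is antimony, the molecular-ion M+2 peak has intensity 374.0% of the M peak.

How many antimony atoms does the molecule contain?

5

With n Sb atoms, P(M+2)/P(M) = C(n,1)·p^(n−1)q / p^n = n·q/p = n · 0.42790/0.57210.
n = 3.740 × 0.57210/0.42790 = 5.00 ≈ 5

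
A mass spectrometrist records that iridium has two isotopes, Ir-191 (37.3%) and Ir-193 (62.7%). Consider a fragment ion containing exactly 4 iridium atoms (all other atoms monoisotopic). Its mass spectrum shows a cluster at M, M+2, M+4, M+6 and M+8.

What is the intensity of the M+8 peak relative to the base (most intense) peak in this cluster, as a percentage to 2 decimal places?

Term probabilities: M 0.0194, M+2 0.1302, M+4 0.3282, M+6 0.3678, M+8 0.1546. Base peak = M+6.
P(M+6) = C(4,3) × 0.373^1 × 0.627^3 = 4 × 0.3730 × 0.24649188 = 0.367766 (base)
P(M+8) = C(4,4) × 0.373^0 × 0.627^4 = 1 × 1.0000 × 0.15455041 = 0.154550
Relative intensity = 0.154550 / 0.367766 × 100 = 42.02

42.02%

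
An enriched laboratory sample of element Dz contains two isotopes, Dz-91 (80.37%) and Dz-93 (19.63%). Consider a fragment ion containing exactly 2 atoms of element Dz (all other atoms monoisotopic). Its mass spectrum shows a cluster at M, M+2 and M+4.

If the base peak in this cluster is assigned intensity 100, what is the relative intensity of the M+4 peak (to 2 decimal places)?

5.97

(0.8037 + 0.1963)^2 gives M 0.6459, M+2 0.3155, M+4 0.0385; the largest is M.
P(M) = C(2,0) × 0.8037^2 × 0.1963^0 = 1 × 0.64593369 × 1.0000 = 0.645934 (base)
P(M+4) = C(2,2) × 0.8037^0 × 0.1963^2 = 1 × 1.0000 × 0.03853369 = 0.038534
Relative intensity = 0.038534 / 0.645934 × 100 = 5.97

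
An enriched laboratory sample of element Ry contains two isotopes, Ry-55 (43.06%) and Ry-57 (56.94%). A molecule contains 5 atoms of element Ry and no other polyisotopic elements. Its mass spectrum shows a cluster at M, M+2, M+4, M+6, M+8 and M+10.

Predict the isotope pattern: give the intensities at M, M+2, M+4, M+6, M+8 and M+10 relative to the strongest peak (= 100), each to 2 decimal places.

4.32 : 28.59 : 75.62 : 100.00 : 66.12 : 17.49

Each Ry atom is independently Ry-55 (p = 0.4306) or Ry-57 (q = 0.5694); the cluster is the binomial expansion (p + q)^5.
P(M) = 0.4306^5 = 0.014804
P(M+2) = 5 × 0.4306^4 × 0.5694^1 = 0.097878
P(M+4) = 10 × 0.4306^3 × 0.5694^2 = 0.258855
P(M+6) = 10 × 0.4306^2 × 0.5694^3 = 0.342295
P(M+8) = 5 × 0.4306^1 × 0.5694^4 = 0.226315
P(M+10) = 0.5694^5 = 0.059853
The M+6 peak is largest (0.342295); scaling to 100 gives 4.32 : 28.59 : 75.62 : 100.00 : 66.12 : 17.49.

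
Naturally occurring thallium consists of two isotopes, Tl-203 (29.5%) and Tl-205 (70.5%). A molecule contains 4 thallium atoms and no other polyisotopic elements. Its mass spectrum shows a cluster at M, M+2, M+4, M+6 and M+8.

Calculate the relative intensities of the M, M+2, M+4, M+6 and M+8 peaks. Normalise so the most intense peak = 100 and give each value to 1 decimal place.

1.8 : 17.5 : 62.8 : 100.0 : 59.7

The 4 Tl atoms are independent, so intensities follow the terms of (0.295 + 0.705)^4.
P(M) = 0.295^4 = 0.007573
P(M+2) = 4 × 0.295^3 × 0.705^1 = 0.072396
P(M+4) = 6 × 0.295^2 × 0.705^2 = 0.259522
P(M+6) = 4 × 0.295^1 × 0.705^3 = 0.413475
P(M+8) = 0.705^4 = 0.247034
The M+6 peak is largest (0.413475); scaling to 100 gives 1.8 : 17.5 : 62.8 : 100.0 : 59.7.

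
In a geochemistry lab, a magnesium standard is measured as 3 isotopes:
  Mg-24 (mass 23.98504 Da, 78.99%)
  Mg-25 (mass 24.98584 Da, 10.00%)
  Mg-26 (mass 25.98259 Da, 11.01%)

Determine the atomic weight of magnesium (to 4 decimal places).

24.3051 Da

Average mass = Σ (abundance × isotope mass) = 0.7899 × 23.98504 + 0.1000 × 24.98584 + 0.1101 × 25.98259
= 18.945783 + 2.498584 + 2.860683 = 24.305050 Da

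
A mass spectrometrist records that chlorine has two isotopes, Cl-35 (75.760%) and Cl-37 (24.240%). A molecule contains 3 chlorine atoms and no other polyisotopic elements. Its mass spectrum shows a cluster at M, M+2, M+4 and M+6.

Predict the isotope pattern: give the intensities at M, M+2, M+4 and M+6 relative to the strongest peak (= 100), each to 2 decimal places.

Each Cl atom is independently Cl-35 (p = 0.75760) or Cl-37 (q = 0.24240); the cluster is the binomial expansion (p + q)^3.
P(M) = 0.75760^3 = 0.434830
P(M+2) = 3 × 0.75760^2 × 0.24240^1 = 0.417382
P(M+4) = 3 × 0.75760^1 × 0.24240^2 = 0.133545
P(M+6) = 0.24240^3 = 0.014243
The M peak is largest (0.434830); scaling to 100 gives 100.00 : 95.99 : 30.71 : 3.28.

100.00 : 95.99 : 30.71 : 3.28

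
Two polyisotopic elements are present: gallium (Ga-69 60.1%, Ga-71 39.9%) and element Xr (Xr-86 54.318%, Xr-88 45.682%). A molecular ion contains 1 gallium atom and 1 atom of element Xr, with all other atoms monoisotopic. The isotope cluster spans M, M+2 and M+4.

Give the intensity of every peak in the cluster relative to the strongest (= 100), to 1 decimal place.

Gallium pattern (n=1): 0.6010 : 0.3990
Element Xr pattern (n=1): 0.54318 : 0.45682
Convolve the two distributions (both contribute in 2-u steps):
  M: 0.6010×0.54318 = 0.326451
  M+2: 0.6010×0.45682 + 0.3990×0.54318 = 0.491278
  M+4: 0.3990×0.45682 = 0.182271
Scale to base peak (0.491278) = 100: 66.4 : 100.0 : 37.1

66.4 : 100.0 : 37.1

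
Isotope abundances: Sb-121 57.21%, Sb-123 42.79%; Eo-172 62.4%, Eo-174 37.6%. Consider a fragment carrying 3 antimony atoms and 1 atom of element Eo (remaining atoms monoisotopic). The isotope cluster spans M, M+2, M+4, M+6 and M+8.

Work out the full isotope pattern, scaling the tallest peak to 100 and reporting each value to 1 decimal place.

Antimony pattern (n=3): 0.18724742 : 0.42015297 : 0.3142518 : 0.07834781
Element Eo pattern (n=1): 0.6240 : 0.3760
Convolve the two distributions (both contribute in 2-u steps):
  M: 0.18724742×0.6240 = 0.116842
  M+2: 0.18724742×0.3760 + 0.42015297×0.6240 = 0.332580
  M+4: 0.42015297×0.3760 + 0.3142518×0.6240 = 0.354071
  M+6: 0.3142518×0.3760 + 0.07834781×0.6240 = 0.167048
  M+8: 0.07834781×0.3760 = 0.029459
Scale to base peak (0.354071) = 100: 33.0 : 93.9 : 100.0 : 47.2 : 8.3

33.0 : 93.9 : 100.0 : 47.2 : 8.3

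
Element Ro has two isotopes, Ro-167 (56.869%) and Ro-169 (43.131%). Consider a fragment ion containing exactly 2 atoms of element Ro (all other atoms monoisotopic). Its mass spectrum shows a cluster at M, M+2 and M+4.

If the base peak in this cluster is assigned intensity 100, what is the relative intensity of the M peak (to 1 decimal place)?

Binomial terms of (0.56869 + 0.43131)^2: M 0.3234, M+2 0.4906, M+4 0.1860 → M+2 is the base peak.
P(M+2) = C(2,1) × 0.56869^1 × 0.43131^1 = 2 × 0.56869 × 0.43131 = 0.490563 (base)
P(M) = C(2,0) × 0.56869^2 × 0.43131^0 = 1 × 0.32340832 × 1.0000 = 0.323408
Relative intensity = 0.323408 / 0.490563 × 100 = 65.9

65.9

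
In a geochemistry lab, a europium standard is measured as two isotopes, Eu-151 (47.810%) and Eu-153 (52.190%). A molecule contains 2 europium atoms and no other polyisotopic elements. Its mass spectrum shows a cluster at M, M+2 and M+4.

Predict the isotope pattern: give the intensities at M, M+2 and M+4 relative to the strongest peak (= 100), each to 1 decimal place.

45.8 : 100.0 : 54.6

The 2 Eu atoms are independent, so intensities follow the terms of (0.47810 + 0.52190)^2.
P(M) = 0.47810^2 = 0.228580
P(M+2) = 2 × 0.47810^1 × 0.52190^1 = 0.499041
P(M+4) = 0.52190^2 = 0.272380
The M+2 peak is largest (0.499041); scaling to 100 gives 45.8 : 100.0 : 54.6.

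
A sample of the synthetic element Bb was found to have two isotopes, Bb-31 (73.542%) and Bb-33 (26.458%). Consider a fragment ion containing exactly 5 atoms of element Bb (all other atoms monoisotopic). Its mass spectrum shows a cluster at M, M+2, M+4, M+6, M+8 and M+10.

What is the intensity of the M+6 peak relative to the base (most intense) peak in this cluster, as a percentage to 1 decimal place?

25.9%

(0.73542 + 0.26458)^5 gives M 0.2151, M+2 0.3870, M+4 0.2784, M+6 0.1002, M+8 0.0180, M+10 0.0013; the largest is M+2.
P(M+2) = C(5,1) × 0.73542^4 × 0.26458^1 = 5 × 0.29251069 × 0.26458 = 0.386962 (base)
P(M+6) = C(5,3) × 0.73542^2 × 0.26458^3 = 10 × 0.54084258 × 0.01852128 = 0.100171
Relative intensity = 0.100171 / 0.386962 × 100 = 25.9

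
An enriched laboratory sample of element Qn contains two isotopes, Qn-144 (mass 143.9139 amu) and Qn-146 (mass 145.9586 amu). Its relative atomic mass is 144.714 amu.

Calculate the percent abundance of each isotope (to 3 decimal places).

Qn-144: 60.870%, Qn-146: 39.130%

With x = fraction of Qn-144 (so Qn-146 is 1 − x):
143.9139·x + 145.9586·(1 − x) = 144.714
(143.9139 − 145.9586)·x = 144.714 − 145.9586
x = -1.2446 / -2.0447 = 0.60870 → 60.870% Qn-144, 39.130% Qn-146.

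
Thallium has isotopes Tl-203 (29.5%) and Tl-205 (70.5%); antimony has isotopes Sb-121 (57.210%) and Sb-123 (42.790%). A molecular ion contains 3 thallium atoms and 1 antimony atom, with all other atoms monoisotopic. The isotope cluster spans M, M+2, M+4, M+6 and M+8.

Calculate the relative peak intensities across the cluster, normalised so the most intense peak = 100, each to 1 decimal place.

3.8 : 29.9 : 85.0 : 100.0 : 38.6

Thallium pattern (n=3): 0.02567237 : 0.18405787 : 0.43986713 : 0.35040263
Antimony pattern (n=1): 0.5721 : 0.4279
Convolve the two distributions (both contribute in 2-u steps):
  M: 0.02567237×0.5721 = 0.014687
  M+2: 0.02567237×0.4279 + 0.18405787×0.5721 = 0.116285
  M+4: 0.18405787×0.4279 + 0.43986713×0.5721 = 0.330406
  M+6: 0.43986713×0.4279 + 0.35040263×0.5721 = 0.388684
  M+8: 0.35040263×0.4279 = 0.149937
Scale to base peak (0.388684) = 100: 3.8 : 29.9 : 85.0 : 100.0 : 38.6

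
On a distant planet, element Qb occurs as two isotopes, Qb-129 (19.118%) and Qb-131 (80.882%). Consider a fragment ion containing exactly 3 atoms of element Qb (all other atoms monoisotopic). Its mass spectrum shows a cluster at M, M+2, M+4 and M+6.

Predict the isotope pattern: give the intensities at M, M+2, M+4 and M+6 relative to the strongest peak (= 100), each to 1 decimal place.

The 3 Qb atoms are independent, so intensities follow the terms of (0.19118 + 0.80882)^3.
P(M) = 0.19118^3 = 0.006988
P(M+2) = 3 × 0.19118^2 × 0.80882^1 = 0.088687
P(M+4) = 3 × 0.19118^1 × 0.80882^2 = 0.375204
P(M+6) = 0.80882^3 = 0.529122
The M+6 peak is largest (0.529122); scaling to 100 gives 1.3 : 16.8 : 70.9 : 100.0.

1.3 : 16.8 : 70.9 : 100.0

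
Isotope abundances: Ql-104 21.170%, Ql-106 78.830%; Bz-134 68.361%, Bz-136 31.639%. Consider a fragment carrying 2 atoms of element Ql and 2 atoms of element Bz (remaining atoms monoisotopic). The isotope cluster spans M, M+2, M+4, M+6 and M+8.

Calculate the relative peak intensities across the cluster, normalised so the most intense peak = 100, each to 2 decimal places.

4.77 : 39.92 : 100.00 : 68.80 : 14.16

Element Ql pattern (n=2): 0.04481689 : 0.33376622 : 0.62141689
Element Bz pattern (n=2): 0.46732263 : 0.43257474 : 0.10010263
Convolve the two distributions (both contribute in 2-u steps):
  M: 0.04481689×0.46732263 = 0.020944
  M+2: 0.04481689×0.43257474 + 0.33376622×0.46732263 = 0.175363
  M+4: 0.04481689×0.10010263 + 0.33376622×0.43257474 + 0.62141689×0.46732263 = 0.439267
  M+6: 0.33376622×0.10010263 + 0.62141689×0.43257474 = 0.302220
  M+8: 0.62141689×0.10010263 = 0.062205
Scale to base peak (0.439267) = 100: 4.77 : 39.92 : 100.00 : 68.80 : 14.16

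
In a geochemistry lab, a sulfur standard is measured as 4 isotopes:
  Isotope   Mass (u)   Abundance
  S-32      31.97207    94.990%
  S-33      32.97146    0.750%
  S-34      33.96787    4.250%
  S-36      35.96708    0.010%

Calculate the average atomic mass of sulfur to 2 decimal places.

Ar = Σ fᵢ·mᵢ = 0.94990 × 31.97207 + 0.00750 × 32.97146 + 0.04250 × 33.96787 + 0.00010 × 35.96708
= 30.370269 + 0.247286 + 1.443634 + 0.003597 = 32.064786 u

32.06 u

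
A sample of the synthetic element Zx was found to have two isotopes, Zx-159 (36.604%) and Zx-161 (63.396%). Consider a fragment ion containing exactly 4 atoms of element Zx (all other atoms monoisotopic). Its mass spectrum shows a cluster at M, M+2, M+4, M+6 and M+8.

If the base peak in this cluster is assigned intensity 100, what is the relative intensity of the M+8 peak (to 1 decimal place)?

Term probabilities: M 0.0180, M+2 0.1244, M+4 0.3231, M+6 0.3731, M+8 0.1615. Base peak = M+6.
P(M+6) = C(4,3) × 0.36604^1 × 0.63396^3 = 4 × 0.36604 × 0.25479187 = 0.373056 (base)
P(M+8) = C(4,4) × 0.36604^0 × 0.63396^4 = 1 × 1.0000 × 0.16152786 = 0.161528
Relative intensity = 0.161528 / 0.373056 × 100 = 43.3

43.3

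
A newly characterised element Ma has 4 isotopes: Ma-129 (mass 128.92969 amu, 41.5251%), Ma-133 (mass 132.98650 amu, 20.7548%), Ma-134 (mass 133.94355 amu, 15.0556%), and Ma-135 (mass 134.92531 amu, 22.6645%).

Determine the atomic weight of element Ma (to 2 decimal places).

Average mass = Σ (abundance × isotope mass) = 0.415251 × 128.92969 + 0.207548 × 132.98650 + 0.150556 × 133.94355 + 0.226645 × 134.92531
= 53.538183 + 27.601082 + 20.166005 + 30.580147 = 131.885417 amu

131.89 amu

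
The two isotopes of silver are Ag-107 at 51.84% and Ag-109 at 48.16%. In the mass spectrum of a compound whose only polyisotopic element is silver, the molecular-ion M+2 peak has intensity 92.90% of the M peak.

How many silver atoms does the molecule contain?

1

The M+2/M ratio from n Ag atoms is n · q/p = n · 0.4816/0.5184.
n = 0.9290 × 0.5184/0.4816 = 1.00 ≈ 1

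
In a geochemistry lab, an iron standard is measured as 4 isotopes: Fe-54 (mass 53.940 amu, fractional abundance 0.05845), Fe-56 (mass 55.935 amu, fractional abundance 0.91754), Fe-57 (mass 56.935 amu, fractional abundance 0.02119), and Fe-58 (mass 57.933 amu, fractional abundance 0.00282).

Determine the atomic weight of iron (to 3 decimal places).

55.845 amu

The abundance-weighted mean is 0.05845 × 53.940 + 0.91754 × 55.935 + 0.02119 × 56.935 + 0.00282 × 57.933
= 3.1528 + 51.3226 + 1.2065 + 0.1634 = 55.8453 amu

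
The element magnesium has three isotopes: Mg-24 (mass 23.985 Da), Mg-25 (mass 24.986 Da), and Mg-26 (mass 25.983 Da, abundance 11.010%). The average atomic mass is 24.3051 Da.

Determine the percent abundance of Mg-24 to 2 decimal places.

78.99%

Let x and y be the fractions of Mg-24 and Mg-25. Then x + y = 1 − 0.11010 = 0.88990 and 23.985x + 24.986y = 24.3051 − 0.11010×25.983 = 21.4443717.
Substituting: 23.985x + 24.986(0.88990 − x) = 21.4443717
(23.985 − 24.986)x = -0.7906697  ⇒  x = 0.78988, y = 0.10002
Mg-24: 78.99%, Mg-25: 10.00%.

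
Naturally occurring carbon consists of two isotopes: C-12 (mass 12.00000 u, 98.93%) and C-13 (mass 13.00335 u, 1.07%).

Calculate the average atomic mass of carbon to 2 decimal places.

12.01 u

The abundance-weighted mean is 0.9893 × 12.00000 + 0.0107 × 13.00335
= 11.871600 + 0.139136 = 12.010736 u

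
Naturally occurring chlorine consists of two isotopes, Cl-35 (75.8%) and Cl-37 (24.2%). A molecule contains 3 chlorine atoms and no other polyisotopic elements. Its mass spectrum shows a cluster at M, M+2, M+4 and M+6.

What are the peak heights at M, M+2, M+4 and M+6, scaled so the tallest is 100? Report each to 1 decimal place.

100.0 : 95.8 : 30.6 : 3.3

Each Cl atom is independently Cl-35 (p = 0.758) or Cl-37 (q = 0.242); the cluster is the binomial expansion (p + q)^3.
P(M) = 0.758^3 = 0.435520
P(M+2) = 3 × 0.758^2 × 0.242^1 = 0.417133
P(M+4) = 3 × 0.758^1 × 0.242^2 = 0.133175
P(M+6) = 0.242^3 = 0.014172
The M peak is largest (0.435520); scaling to 100 gives 100.0 : 95.8 : 30.6 : 3.3.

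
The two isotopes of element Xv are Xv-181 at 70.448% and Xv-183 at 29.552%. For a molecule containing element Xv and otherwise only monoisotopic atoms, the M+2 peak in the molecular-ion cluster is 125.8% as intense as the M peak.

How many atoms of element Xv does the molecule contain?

The M+2/M ratio from n Xv atoms is n · q/p = n · 0.29552/0.70448.
n = 1.258 × 0.70448/0.29552 = 3.00 ≈ 3

3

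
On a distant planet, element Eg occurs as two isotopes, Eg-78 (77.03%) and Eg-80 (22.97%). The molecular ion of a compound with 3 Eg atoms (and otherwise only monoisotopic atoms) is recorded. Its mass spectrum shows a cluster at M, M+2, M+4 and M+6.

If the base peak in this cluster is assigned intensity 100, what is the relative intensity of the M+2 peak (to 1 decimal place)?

89.5

Binomial terms of (0.7703 + 0.2297)^3: M 0.4571, M+2 0.4089, M+4 0.1219, M+6 0.0121 → M is the base peak.
P(M) = C(3,0) × 0.7703^3 × 0.2297^0 = 1 × 0.45706682 × 1.0000 = 0.457067 (base)
P(M+2) = C(3,1) × 0.7703^2 × 0.2297^1 = 3 × 0.59336209 × 0.2297 = 0.408886
Relative intensity = 0.408886 / 0.457067 × 100 = 89.5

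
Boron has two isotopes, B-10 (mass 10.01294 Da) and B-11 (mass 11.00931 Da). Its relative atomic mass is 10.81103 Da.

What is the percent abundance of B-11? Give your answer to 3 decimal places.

80.100%

With x = fraction of B-10 (so B-11 is 1 − x):
10.01294·x + 11.00931·(1 − x) = 10.81103
(10.01294 − 11.00931)·x = 10.81103 − 11.00931
x = -0.19828 / -0.99637 = 0.19900 → 19.900% B-10, 80.100% B-11.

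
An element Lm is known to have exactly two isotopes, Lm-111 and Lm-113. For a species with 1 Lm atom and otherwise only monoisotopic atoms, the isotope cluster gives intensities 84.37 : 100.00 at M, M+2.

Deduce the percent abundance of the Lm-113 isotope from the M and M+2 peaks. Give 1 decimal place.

54.2%

Let p = fractional abundance of Lm-111. I(M+2)/I(M) = [C(1,1)·p^0·(1−p)] / p^1 = 1·(1−p)/p = 100.00/84.37 = 1.1853
(1−p)/p = 1.1853/1 = 1.1853  ⇒  p = 1/(1 + 1.1853) = 0.4576
Lm-111: 45.8%, Lm-113: 54.2%.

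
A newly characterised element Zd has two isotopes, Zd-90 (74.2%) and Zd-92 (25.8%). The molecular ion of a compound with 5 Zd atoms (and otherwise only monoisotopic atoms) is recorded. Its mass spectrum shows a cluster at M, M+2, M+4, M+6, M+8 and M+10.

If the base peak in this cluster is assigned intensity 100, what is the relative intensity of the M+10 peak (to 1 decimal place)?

Term probabilities: M 0.2249, M+2 0.3910, M+4 0.2719, M+6 0.0946, M+8 0.0164, M+10 0.0011. Base peak = M+2.
P(M+2) = C(5,1) × 0.742^4 × 0.258^1 = 5 × 0.30312072 × 0.2580 = 0.391026 (base)
P(M+10) = C(5,5) × 0.742^0 × 0.258^5 = 1 × 1.0000 × 0.00114314 = 0.001143
Relative intensity = 0.001143 / 0.391026 × 100 = 0.3

0.3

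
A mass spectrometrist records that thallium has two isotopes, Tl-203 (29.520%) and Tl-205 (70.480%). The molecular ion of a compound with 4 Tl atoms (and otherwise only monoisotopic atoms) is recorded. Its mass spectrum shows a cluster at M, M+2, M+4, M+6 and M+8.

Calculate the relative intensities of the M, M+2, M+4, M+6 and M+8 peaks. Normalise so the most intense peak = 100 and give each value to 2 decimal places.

Each Tl atom is independently Tl-203 (p = 0.29520) or Tl-205 (q = 0.70480); the cluster is the binomial expansion (p + q)^4.
P(M) = 0.29520^4 = 0.007594
P(M+2) = 4 × 0.29520^3 × 0.70480^1 = 0.072523
P(M+4) = 6 × 0.29520^2 × 0.70480^2 = 0.259726
P(M+6) = 4 × 0.29520^1 × 0.70480^3 = 0.413403
P(M+8) = 0.70480^4 = 0.246754
The M+6 peak is largest (0.413403); scaling to 100 gives 1.84 : 17.54 : 62.83 : 100.00 : 59.69.

1.84 : 17.54 : 62.83 : 100.00 : 59.69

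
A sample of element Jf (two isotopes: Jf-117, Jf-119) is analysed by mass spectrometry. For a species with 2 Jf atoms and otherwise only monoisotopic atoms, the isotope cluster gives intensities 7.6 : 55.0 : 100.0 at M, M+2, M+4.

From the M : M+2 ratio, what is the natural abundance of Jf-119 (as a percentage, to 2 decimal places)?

78.35%

If p is the fraction of Jf that is Jf-117, then I(M+2)/I(M) = [C(2,1)·p^1·(1−p)] / p^2 = 2·(1−p)/p = 55.0/7.6 = 7.2368
(1−p)/p = 7.2368/2 = 3.6184  ⇒  p = 1/(1 + 3.6184) = 0.2165
Jf-117: 21.65%, Jf-119: 78.35%.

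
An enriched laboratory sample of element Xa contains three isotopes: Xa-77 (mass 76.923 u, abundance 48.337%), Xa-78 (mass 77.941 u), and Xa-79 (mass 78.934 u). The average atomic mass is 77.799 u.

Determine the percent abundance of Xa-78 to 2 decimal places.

The remaining 51.663% is split between Xa-78 (fraction x) and Xa-79 (fraction 0.51663 − x).
Substituting: 77.941x + 78.934(0.51663 − x) = 40.61672949
(77.941 − 78.934)x = -0.16294293  ⇒  x = 0.16409, y = 0.35254
Xa-78: 16.41%, Xa-79: 35.25%.

16.41%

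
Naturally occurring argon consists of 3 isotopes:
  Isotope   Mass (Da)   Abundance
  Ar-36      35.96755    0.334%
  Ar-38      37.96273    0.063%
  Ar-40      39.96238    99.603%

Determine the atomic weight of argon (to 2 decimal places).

Weight each isotope mass by its fractional abundance: 0.00334 × 35.96755 + 0.00063 × 37.96273 + 0.99603 × 39.96238
= 0.120132 + 0.023917 + 39.803729 = 39.947778 Da

39.95 Da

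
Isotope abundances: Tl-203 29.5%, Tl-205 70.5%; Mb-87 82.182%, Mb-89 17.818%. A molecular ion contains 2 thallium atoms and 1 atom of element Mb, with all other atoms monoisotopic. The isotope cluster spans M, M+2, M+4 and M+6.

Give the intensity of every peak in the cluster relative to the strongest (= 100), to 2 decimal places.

14.82 : 74.05 : 100.00 : 18.35

Thallium pattern (n=2): 0.087025 : 0.41595 : 0.497025
Element Mb pattern (n=1): 0.82182 : 0.17818
Convolve the two distributions (both contribute in 2-u steps):
  M: 0.087025×0.82182 = 0.071519
  M+2: 0.087025×0.17818 + 0.41595×0.82182 = 0.357342
  M+4: 0.41595×0.17818 + 0.497025×0.82182 = 0.482579
  M+6: 0.497025×0.17818 = 0.088560
Scale to base peak (0.482579) = 100: 14.82 : 74.05 : 100.00 : 18.35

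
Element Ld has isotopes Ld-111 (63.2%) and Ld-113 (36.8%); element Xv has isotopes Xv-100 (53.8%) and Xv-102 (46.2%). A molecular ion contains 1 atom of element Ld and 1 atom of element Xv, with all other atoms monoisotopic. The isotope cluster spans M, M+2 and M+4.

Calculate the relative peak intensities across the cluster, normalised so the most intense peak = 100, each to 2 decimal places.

69.40 : 100.00 : 34.70

Element Ld pattern (n=1): 0.6320 : 0.3680
Element Xv pattern (n=1): 0.5380 : 0.4620
Convolve the two distributions (both contribute in 2-u steps):
  M: 0.6320×0.5380 = 0.340016
  M+2: 0.6320×0.4620 + 0.3680×0.5380 = 0.489968
  M+4: 0.3680×0.4620 = 0.170016
Scale to base peak (0.489968) = 100: 69.40 : 100.00 : 34.70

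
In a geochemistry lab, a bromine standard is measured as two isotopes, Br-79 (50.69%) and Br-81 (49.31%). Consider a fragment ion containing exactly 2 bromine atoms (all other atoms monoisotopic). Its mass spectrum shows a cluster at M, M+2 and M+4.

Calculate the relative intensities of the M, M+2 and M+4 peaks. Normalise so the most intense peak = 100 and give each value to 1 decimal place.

51.4 : 100.0 : 48.6

Each Br atom is independently Br-79 (p = 0.5069) or Br-81 (q = 0.4931); the cluster is the binomial expansion (p + q)^2.
P(M) = 0.5069^2 = 0.256948
P(M+2) = 2 × 0.5069^1 × 0.4931^1 = 0.499905
P(M+4) = 0.4931^2 = 0.243148
The M+2 peak is largest (0.499905); scaling to 100 gives 51.4 : 100.0 : 48.6.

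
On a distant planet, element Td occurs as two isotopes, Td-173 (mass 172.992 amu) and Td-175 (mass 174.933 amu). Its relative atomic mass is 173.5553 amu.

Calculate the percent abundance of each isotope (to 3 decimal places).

Td-173: 70.979%, Td-175: 29.021%

Let x be the fractional abundance of Td-173; then Td-175 has abundance 1 − x.
172.992·x + 174.933·(1 − x) = 173.5553
(172.992 − 174.933)·x = 173.5553 − 174.933
x = -1.3777 / -1.941 = 0.70979 → 70.979% Td-173, 29.021% Td-175.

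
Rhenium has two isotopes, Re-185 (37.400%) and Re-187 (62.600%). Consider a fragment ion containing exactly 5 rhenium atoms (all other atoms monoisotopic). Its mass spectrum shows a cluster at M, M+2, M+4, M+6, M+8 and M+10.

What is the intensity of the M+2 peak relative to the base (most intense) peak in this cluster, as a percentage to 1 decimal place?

Binomial terms of (0.37400 + 0.62600)^5: M 0.0073, M+2 0.0612, M+4 0.2050, M+6 0.3431, M+8 0.2872, M+10 0.0961 → M+6 is the base peak.
P(M+6) = C(5,3) × 0.37400^2 × 0.62600^3 = 10 × 0.139876 × 0.24531438 = 0.343136 (base)
P(M+2) = C(5,1) × 0.37400^4 × 0.62600^1 = 5 × 0.0195653 × 0.6260 = 0.061239
Relative intensity = 0.061239 / 0.343136 × 100 = 17.8

17.8%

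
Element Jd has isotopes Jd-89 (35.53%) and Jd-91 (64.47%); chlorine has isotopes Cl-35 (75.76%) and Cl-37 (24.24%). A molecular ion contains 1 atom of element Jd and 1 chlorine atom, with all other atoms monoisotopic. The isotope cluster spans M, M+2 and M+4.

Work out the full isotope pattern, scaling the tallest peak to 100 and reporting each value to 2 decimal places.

46.85 : 100.00 : 27.20

Element Jd pattern (n=1): 0.3553 : 0.6447
Chlorine pattern (n=1): 0.7576 : 0.2424
Convolve the two distributions (both contribute in 2-u steps):
  M: 0.3553×0.7576 = 0.269175
  M+2: 0.3553×0.2424 + 0.6447×0.7576 = 0.574549
  M+4: 0.6447×0.2424 = 0.156275
Scale to base peak (0.574549) = 100: 46.85 : 100.00 : 27.20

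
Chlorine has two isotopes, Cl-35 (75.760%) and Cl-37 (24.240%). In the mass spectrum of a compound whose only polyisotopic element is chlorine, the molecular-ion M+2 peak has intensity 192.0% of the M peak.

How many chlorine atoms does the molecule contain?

With n Cl atoms, P(M+2)/P(M) = C(n,1)·p^(n−1)q / p^n = n·q/p = n · 0.24240/0.75760.
n = 1.920 × 0.75760/0.24240 = 6.00 ≈ 6

6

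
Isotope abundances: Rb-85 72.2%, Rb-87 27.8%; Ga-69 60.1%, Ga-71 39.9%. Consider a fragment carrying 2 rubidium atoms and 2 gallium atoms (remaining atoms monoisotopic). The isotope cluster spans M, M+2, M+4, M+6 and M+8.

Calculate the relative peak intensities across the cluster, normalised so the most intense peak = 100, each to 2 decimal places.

47.67 : 100.00 : 76.82 : 25.56 : 3.11

Rubidium pattern (n=2): 0.521284 : 0.401432 : 0.077284
Gallium pattern (n=2): 0.361201 : 0.479598 : 0.159201
Convolve the two distributions (both contribute in 2-u steps):
  M: 0.521284×0.361201 = 0.188288
  M+2: 0.521284×0.479598 + 0.401432×0.361201 = 0.395004
  M+4: 0.521284×0.159201 + 0.401432×0.479598 + 0.077284×0.361201 = 0.303430
  M+6: 0.401432×0.159201 + 0.077284×0.479598 = 0.100974
  M+8: 0.077284×0.159201 = 0.012304
Scale to base peak (0.395004) = 100: 47.67 : 100.00 : 76.82 : 25.56 : 3.11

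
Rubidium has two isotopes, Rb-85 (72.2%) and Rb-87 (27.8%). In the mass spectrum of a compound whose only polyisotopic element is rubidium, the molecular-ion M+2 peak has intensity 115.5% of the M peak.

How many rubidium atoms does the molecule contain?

3

With n Rb atoms, P(M+2)/P(M) = C(n,1)·p^(n−1)q / p^n = n·q/p = n · 0.278/0.722.
n = 1.155 × 0.722/0.278 = 3.00 ≈ 3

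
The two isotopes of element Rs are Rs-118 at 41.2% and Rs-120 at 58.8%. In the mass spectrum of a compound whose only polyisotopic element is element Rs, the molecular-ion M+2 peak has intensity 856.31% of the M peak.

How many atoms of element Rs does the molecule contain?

With n Rs atoms, P(M+2)/P(M) = C(n,1)·p^(n−1)q / p^n = n·q/p = n · 0.588/0.412.
n = 8.5631 × 0.412/0.588 = 6.00 ≈ 6

6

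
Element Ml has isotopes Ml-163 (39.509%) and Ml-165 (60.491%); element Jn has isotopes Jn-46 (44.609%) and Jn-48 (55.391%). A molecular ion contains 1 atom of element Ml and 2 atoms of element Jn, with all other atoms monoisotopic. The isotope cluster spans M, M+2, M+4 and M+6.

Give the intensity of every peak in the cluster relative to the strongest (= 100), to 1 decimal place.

18.7 : 75.1 : 100.0 : 44.2

Element Ml pattern (n=1): 0.39509 : 0.60491
Element Jn pattern (n=2): 0.19899629 : 0.49418742 : 0.30681629
Convolve the two distributions (both contribute in 2-u steps):
  M: 0.39509×0.19899629 = 0.078621
  M+2: 0.39509×0.49418742 + 0.60491×0.19899629 = 0.315623
  M+4: 0.39509×0.30681629 + 0.60491×0.49418742 = 0.420159
  M+6: 0.60491×0.30681629 = 0.185596
Scale to base peak (0.420159) = 100: 18.7 : 75.1 : 100.0 : 44.2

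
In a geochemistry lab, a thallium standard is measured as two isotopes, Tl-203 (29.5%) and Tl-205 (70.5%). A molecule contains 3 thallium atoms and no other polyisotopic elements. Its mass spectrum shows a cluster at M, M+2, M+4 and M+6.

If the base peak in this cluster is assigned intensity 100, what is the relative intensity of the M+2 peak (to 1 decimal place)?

Binomial terms of (0.295 + 0.705)^3: M 0.0257, M+2 0.1841, M+4 0.4399, M+6 0.3504 → M+4 is the base peak.
P(M+4) = C(3,2) × 0.295^1 × 0.705^2 = 3 × 0.2950 × 0.497025 = 0.439867 (base)
P(M+2) = C(3,1) × 0.295^2 × 0.705^1 = 3 × 0.087025 × 0.7050 = 0.184058
Relative intensity = 0.184058 / 0.439867 × 100 = 41.8

41.8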